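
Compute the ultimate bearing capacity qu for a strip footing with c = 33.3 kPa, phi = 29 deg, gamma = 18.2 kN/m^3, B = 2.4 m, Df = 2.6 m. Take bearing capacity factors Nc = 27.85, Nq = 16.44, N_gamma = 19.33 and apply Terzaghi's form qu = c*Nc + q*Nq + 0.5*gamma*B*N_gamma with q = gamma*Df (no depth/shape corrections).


Compute qu = c*Nc + gamma*Df*Nq + 0.5*gamma*B*N_gamma
Term 1: 33.3 * 27.85 = 927.405
Term 2: 18.2 * 2.6 * 16.44 = 777.9408
Term 3: 0.5 * 18.2 * 2.4 * 19.33 = 422.1672
qu = 927.405 + 777.9408 + 422.1672
qu = 2127.51 kPa


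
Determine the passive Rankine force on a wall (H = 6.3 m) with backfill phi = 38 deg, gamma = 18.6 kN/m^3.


Compute passive earth pressure coefficient:
Kp = tan^2(45 + phi/2) = tan^2(64.0) = 4.203746
Compute passive force:
Pp = 0.5 * Kp * gamma * H^2
Pp = 0.5 * 4.203746 * 18.6 * 6.3^2
Pp = 1551.67 kN/m


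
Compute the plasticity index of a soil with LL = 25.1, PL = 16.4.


Using PI = LL - PL
PI = 25.1 - 16.4
PI = 8.7


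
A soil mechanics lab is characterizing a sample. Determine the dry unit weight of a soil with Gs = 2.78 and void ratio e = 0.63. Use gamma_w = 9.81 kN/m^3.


Using gamma_d = Gs * gamma_w / (1 + e)
gamma_d = 2.78 * 9.81 / (1 + 0.63)
gamma_d = 2.78 * 9.81 / 1.63
gamma_d = 16.731 kN/m^3


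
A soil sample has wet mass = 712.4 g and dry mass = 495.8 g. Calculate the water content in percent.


Using w = (m_wet - m_dry) / m_dry * 100
m_wet - m_dry = 712.4 - 495.8 = 216.6 g
w = 216.6 / 495.8 * 100
w = 43.69 %


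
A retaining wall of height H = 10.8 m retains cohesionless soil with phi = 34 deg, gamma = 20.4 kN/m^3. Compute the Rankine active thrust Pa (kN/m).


Compute active earth pressure coefficient:
Ka = tan^2(45 - phi/2) = tan^2(28.0) = 0.282715
Compute active force:
Pa = 0.5 * Ka * gamma * H^2
Pa = 0.5 * 0.282715 * 20.4 * 10.8^2
Pa = 336.35 kN/m


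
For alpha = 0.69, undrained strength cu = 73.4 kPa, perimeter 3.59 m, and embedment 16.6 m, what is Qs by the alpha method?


Using Qs = alpha * cu * perimeter * L
Qs = 0.69 * 73.4 * 3.59 * 16.6
Qs = 3018.2 kN


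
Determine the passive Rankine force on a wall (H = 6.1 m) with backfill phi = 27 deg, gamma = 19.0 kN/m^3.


Compute passive earth pressure coefficient:
Kp = tan^2(45 + phi/2) = tan^2(58.5) = 2.66294
Compute passive force:
Pp = 0.5 * Kp * gamma * H^2
Pp = 0.5 * 2.66294 * 19.0 * 6.1^2
Pp = 941.34 kN/m


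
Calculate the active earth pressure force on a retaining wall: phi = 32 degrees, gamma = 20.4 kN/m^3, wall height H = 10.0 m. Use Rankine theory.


Result: 313.4 kN/m

Derivation:
Compute active earth pressure coefficient:
Ka = tan^2(45 - phi/2) = tan^2(29.0) = 0.307259
Compute active force:
Pa = 0.5 * Ka * gamma * H^2
Pa = 0.5 * 0.307259 * 20.4 * 10.0^2
Pa = 313.4 kN/m


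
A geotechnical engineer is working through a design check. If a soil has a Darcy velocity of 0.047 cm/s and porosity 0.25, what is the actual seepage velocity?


Result: 0.188 cm/s

Derivation:
Using v_s = v_d / n
v_s = 0.047 / 0.25
v_s = 0.188 cm/s


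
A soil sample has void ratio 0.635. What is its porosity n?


Using the relation n = e / (1 + e)
n = 0.635 / (1 + 0.635)
n = 0.635 / 1.635
n = 0.3884


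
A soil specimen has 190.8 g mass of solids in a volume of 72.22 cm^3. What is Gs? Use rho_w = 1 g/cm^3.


Result: 2.642

Derivation:
Using Gs = m_s / (V_s * rho_w)
Since rho_w = 1 g/cm^3:
Gs = 190.8 / 72.22
Gs = 2.642


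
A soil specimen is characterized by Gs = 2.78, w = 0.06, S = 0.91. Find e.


Using the relation e = Gs * w / S
e = 2.78 * 0.06 / 0.91
e = 0.1833


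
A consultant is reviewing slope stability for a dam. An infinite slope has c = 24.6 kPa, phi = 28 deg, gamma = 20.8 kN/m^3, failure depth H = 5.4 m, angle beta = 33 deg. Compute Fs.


Result: 1.298

Derivation:
Using Fs = c / (gamma*H*sin(beta)*cos(beta)) + tan(phi)/tan(beta)
Cohesion contribution = 24.6 / (20.8*5.4*sin(33)*cos(33))
Cohesion contribution = 0.479488
Friction contribution = tan(28)/tan(33) = 0.818761
Fs = 0.479488 + 0.818761
Fs = 1.298


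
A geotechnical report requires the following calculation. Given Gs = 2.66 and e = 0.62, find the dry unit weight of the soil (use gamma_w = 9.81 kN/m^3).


Using gamma_d = Gs * gamma_w / (1 + e)
gamma_d = 2.66 * 9.81 / (1 + 0.62)
gamma_d = 2.66 * 9.81 / 1.62
gamma_d = 16.108 kN/m^3


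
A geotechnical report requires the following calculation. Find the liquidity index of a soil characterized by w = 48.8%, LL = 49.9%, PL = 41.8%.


Result: 0.864

Derivation:
First compute the plasticity index:
PI = LL - PL = 49.9 - 41.8 = 8.1
Then compute the liquidity index:
LI = (w - PL) / PI
LI = (48.8 - 41.8) / 8.1
LI = 0.864


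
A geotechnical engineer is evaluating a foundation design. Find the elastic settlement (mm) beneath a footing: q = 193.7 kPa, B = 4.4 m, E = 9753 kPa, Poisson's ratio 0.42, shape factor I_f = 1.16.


Result: 83.487 mm

Derivation:
Using Se = q * B * (1 - nu^2) * I_f / E
1 - nu^2 = 1 - 0.42^2 = 0.8236
Se = 193.7 * 4.4 * 0.8236 * 1.16 / 9753
Se = 0.083487 m
Convert to mm: Se = 0.083487 * 1000 = 83.487 mm


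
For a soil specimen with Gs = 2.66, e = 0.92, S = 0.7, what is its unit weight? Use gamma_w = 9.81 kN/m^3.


Using gamma = gamma_w * (Gs + S*e) / (1 + e)
Numerator: Gs + S*e = 2.66 + 0.7*0.92 = 3.304
Denominator: 1 + e = 1 + 0.92 = 1.92
gamma = 9.81 * 3.304 / 1.92
gamma = 16.881 kN/m^3


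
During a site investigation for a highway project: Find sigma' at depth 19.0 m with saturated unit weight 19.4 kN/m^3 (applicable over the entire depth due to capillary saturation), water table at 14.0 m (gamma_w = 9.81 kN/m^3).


Result: 319.55 kPa

Derivation:
Total stress = gamma_sat * depth
sigma = 19.4 * 19.0 = 368.6 kPa
Pore water pressure u = gamma_w * (depth - d_wt)
u = 9.81 * (19.0 - 14.0) = 49.05 kPa
Effective stress = sigma - u
sigma' = 368.6 - 49.05 = 319.55 kPa


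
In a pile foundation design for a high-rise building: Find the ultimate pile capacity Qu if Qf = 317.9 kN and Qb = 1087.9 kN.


Result: 1405.8 kN

Derivation:
Using Qu = Qf + Qb
Qu = 317.9 + 1087.9
Qu = 1405.8 kN


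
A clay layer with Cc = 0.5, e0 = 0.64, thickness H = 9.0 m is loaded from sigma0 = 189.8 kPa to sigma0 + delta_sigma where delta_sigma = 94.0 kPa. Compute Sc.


Result: 0.4794 m

Derivation:
Using Sc = Cc * H / (1 + e0) * log10((sigma0 + delta_sigma) / sigma0)
Stress ratio = (189.8 + 94.0) / 189.8 = 1.49526
log10(1.49526) = 0.174716
Cc * H / (1 + e0) = 0.5 * 9.0 / (1 + 0.64) = 2.7439
Sc = 2.7439 * 0.174716
Sc = 0.4794 m


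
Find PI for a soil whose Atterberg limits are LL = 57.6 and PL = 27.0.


Using PI = LL - PL
PI = 57.6 - 27.0
PI = 30.6


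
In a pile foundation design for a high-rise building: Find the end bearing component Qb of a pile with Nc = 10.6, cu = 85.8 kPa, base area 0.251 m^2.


Using Qb = Nc * cu * Ab
Qb = 10.6 * 85.8 * 0.251
Qb = 228.28 kN


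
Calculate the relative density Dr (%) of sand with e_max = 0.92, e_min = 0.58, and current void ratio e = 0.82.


Result: 29.41 %

Derivation:
Using Dr = (e_max - e) / (e_max - e_min) * 100
e_max - e = 0.92 - 0.82 = 0.1
e_max - e_min = 0.92 - 0.58 = 0.34
Dr = 0.1 / 0.34 * 100
Dr = 29.41 %


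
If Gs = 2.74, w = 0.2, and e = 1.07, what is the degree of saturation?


Result: 0.5121

Derivation:
Using S = Gs * w / e
S = 2.74 * 0.2 / 1.07
S = 0.5121


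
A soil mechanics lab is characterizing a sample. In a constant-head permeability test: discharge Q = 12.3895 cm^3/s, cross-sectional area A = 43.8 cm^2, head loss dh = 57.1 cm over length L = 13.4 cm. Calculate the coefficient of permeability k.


Result: 0.066382 cm/s

Derivation:
Compute hydraulic gradient:
i = dh / L = 57.1 / 13.4 = 4.26119
Then apply Darcy's law:
k = Q / (A * i)
k = 12.3895 / (43.8 * 4.26119)
k = 12.3895 / 186.64
k = 0.066382 cm/s


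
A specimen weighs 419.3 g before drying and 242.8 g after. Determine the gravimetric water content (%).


Using w = (m_wet - m_dry) / m_dry * 100
m_wet - m_dry = 419.3 - 242.8 = 176.5 g
w = 176.5 / 242.8 * 100
w = 72.69 %


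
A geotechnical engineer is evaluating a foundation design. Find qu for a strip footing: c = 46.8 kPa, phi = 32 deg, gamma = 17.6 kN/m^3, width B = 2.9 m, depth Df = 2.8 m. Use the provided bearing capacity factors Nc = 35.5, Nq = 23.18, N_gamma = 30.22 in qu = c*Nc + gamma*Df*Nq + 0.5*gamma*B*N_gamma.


Compute qu = c*Nc + gamma*Df*Nq + 0.5*gamma*B*N_gamma
Term 1: 46.8 * 35.5 = 1661.4
Term 2: 17.6 * 2.8 * 23.18 = 1142.3104
Term 3: 0.5 * 17.6 * 2.9 * 30.22 = 771.2144
qu = 1661.4 + 1142.3104 + 771.2144
qu = 3574.92 kPa


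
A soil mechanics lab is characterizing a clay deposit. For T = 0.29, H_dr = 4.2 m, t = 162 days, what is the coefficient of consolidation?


Using cv = T * H_dr^2 / t
H_dr^2 = 4.2^2 = 17.64
cv = 0.29 * 17.64 / 162
cv = 0.03158 m^2/day


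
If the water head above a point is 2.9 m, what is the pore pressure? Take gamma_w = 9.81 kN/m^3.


Using u = gamma_w * h_w
u = 9.81 * 2.9
u = 28.45 kPa


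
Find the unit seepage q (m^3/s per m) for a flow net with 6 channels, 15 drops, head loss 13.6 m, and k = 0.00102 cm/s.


Convert k to m/s for unit consistency with H:
k = 0.00102 cm/s = 0.00102 / 100 m/s = 1.02e-05 m/s
Using q = k * H * Nf / Nd
Nf / Nd = 6 / 15 = 0.4
q = 1.02e-05 * 13.6 * 0.4
q = 5.549e-05 m^3/s per m


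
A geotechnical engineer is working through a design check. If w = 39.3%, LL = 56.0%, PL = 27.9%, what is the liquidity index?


First compute the plasticity index:
PI = LL - PL = 56.0 - 27.9 = 28.1
Then compute the liquidity index:
LI = (w - PL) / PI
LI = (39.3 - 27.9) / 28.1
LI = 0.406


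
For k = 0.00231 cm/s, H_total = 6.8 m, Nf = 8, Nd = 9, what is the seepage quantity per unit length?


Result: 0.0001396 m^3/s per m

Derivation:
Convert k to m/s for unit consistency with H:
k = 0.00231 cm/s = 0.00231 / 100 m/s = 2.31e-05 m/s
Using q = k * H * Nf / Nd
Nf / Nd = 8 / 9 = 0.8889
q = 2.31e-05 * 6.8 * 0.8889
q = 0.0001396 m^3/s per m


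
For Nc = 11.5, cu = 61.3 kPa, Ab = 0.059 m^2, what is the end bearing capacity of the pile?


Result: 41.59 kN

Derivation:
Using Qb = Nc * cu * Ab
Qb = 11.5 * 61.3 * 0.059
Qb = 41.59 kN


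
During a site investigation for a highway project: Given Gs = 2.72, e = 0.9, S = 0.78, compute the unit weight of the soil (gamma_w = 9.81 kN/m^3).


Using gamma = gamma_w * (Gs + S*e) / (1 + e)
Numerator: Gs + S*e = 2.72 + 0.78*0.9 = 3.422
Denominator: 1 + e = 1 + 0.9 = 1.9
gamma = 9.81 * 3.422 / 1.9
gamma = 17.668 kN/m^3


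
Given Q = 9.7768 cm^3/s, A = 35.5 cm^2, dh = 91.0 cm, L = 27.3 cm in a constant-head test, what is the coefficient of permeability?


Compute hydraulic gradient:
i = dh / L = 91.0 / 27.3 = 3.33333
Then apply Darcy's law:
k = Q / (A * i)
k = 9.7768 / (35.5 * 3.33333)
k = 9.7768 / 118.333
k = 0.082621 cm/s


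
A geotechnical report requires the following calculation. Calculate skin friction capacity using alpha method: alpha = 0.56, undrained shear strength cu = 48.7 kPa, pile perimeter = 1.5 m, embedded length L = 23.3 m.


Result: 953.16 kN

Derivation:
Using Qs = alpha * cu * perimeter * L
Qs = 0.56 * 48.7 * 1.5 * 23.3
Qs = 953.16 kN


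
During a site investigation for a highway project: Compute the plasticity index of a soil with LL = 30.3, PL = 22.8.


Result: 7.5

Derivation:
Using PI = LL - PL
PI = 30.3 - 22.8
PI = 7.5


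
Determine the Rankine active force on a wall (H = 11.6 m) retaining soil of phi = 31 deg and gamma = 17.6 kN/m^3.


Result: 379.04 kN/m

Derivation:
Compute active earth pressure coefficient:
Ka = tan^2(45 - phi/2) = tan^2(29.5) = 0.320099
Compute active force:
Pa = 0.5 * Ka * gamma * H^2
Pa = 0.5 * 0.320099 * 17.6 * 11.6^2
Pa = 379.04 kN/m


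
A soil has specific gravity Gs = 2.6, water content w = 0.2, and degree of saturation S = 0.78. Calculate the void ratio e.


Using the relation e = Gs * w / S
e = 2.6 * 0.2 / 0.78
e = 0.6667


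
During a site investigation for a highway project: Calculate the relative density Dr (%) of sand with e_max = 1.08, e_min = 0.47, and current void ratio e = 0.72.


Using Dr = (e_max - e) / (e_max - e_min) * 100
e_max - e = 1.08 - 0.72 = 0.36
e_max - e_min = 1.08 - 0.47 = 0.61
Dr = 0.36 / 0.61 * 100
Dr = 59.02 %


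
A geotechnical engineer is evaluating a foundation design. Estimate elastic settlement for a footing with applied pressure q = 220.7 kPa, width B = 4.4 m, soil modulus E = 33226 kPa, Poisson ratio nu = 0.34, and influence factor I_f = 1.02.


Result: 26.365 mm

Derivation:
Using Se = q * B * (1 - nu^2) * I_f / E
1 - nu^2 = 1 - 0.34^2 = 0.8844
Se = 220.7 * 4.4 * 0.8844 * 1.02 / 33226
Se = 0.026365 m
Convert to mm: Se = 0.026365 * 1000 = 26.365 mm


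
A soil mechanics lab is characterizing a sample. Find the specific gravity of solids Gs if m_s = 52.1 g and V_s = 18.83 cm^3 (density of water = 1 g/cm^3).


Using Gs = m_s / (V_s * rho_w)
Since rho_w = 1 g/cm^3:
Gs = 52.1 / 18.83
Gs = 2.767


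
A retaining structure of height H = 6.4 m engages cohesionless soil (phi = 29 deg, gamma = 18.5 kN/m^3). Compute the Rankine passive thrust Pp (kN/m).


Compute passive earth pressure coefficient:
Kp = tan^2(45 + phi/2) = tan^2(59.5) = 2.88206
Compute passive force:
Pp = 0.5 * Kp * gamma * H^2
Pp = 0.5 * 2.88206 * 18.5 * 6.4^2
Pp = 1091.95 kN/m


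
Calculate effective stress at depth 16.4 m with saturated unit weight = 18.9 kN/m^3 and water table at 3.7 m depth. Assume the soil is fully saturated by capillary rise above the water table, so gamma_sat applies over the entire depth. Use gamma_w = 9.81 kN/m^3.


Result: 185.37 kPa

Derivation:
Total stress = gamma_sat * depth
sigma = 18.9 * 16.4 = 309.96 kPa
Pore water pressure u = gamma_w * (depth - d_wt)
u = 9.81 * (16.4 - 3.7) = 124.587 kPa
Effective stress = sigma - u
sigma' = 309.96 - 124.587 = 185.37 kPa


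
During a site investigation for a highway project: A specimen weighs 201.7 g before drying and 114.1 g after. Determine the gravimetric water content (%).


Using w = (m_wet - m_dry) / m_dry * 100
m_wet - m_dry = 201.7 - 114.1 = 87.6 g
w = 87.6 / 114.1 * 100
w = 76.77 %


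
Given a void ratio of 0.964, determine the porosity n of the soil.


Result: 0.4908

Derivation:
Using the relation n = e / (1 + e)
n = 0.964 / (1 + 0.964)
n = 0.964 / 1.964
n = 0.4908


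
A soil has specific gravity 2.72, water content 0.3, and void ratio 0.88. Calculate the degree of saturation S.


Using S = Gs * w / e
S = 2.72 * 0.3 / 0.88
S = 0.9273


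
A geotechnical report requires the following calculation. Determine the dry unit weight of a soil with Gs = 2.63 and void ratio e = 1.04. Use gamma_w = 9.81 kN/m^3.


Using gamma_d = Gs * gamma_w / (1 + e)
gamma_d = 2.63 * 9.81 / (1 + 1.04)
gamma_d = 2.63 * 9.81 / 2.04
gamma_d = 12.647 kN/m^3


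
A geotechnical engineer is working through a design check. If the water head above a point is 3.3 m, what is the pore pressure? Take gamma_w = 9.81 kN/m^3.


Using u = gamma_w * h_w
u = 9.81 * 3.3
u = 32.37 kPa


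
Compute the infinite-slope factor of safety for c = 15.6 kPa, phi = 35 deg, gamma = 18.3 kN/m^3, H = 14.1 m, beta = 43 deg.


Result: 0.872

Derivation:
Using Fs = c / (gamma*H*sin(beta)*cos(beta)) + tan(phi)/tan(beta)
Cohesion contribution = 15.6 / (18.3*14.1*sin(43)*cos(43))
Cohesion contribution = 0.121211
Friction contribution = tan(35)/tan(43) = 0.750881
Fs = 0.121211 + 0.750881
Fs = 0.872


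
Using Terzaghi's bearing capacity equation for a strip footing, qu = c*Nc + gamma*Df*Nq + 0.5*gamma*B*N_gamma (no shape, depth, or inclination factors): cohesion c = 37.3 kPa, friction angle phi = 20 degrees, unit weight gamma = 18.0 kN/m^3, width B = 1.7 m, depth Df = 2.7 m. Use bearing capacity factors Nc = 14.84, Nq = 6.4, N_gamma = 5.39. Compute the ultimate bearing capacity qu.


Compute qu = c*Nc + gamma*Df*Nq + 0.5*gamma*B*N_gamma
Term 1: 37.3 * 14.84 = 553.532
Term 2: 18.0 * 2.7 * 6.4 = 311.04
Term 3: 0.5 * 18.0 * 1.7 * 5.39 = 82.467
qu = 553.532 + 311.04 + 82.467
qu = 947.04 kPa


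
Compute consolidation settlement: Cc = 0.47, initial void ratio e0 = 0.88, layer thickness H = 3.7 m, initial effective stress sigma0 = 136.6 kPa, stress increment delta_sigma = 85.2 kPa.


Result: 0.1947 m

Derivation:
Using Sc = Cc * H / (1 + e0) * log10((sigma0 + delta_sigma) / sigma0)
Stress ratio = (136.6 + 85.2) / 136.6 = 1.62372
log10(1.62372) = 0.210511
Cc * H / (1 + e0) = 0.47 * 3.7 / (1 + 0.88) = 0.925
Sc = 0.925 * 0.210511
Sc = 0.1947 m


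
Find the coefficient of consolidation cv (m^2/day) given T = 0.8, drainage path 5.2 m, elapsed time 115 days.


Using cv = T * H_dr^2 / t
H_dr^2 = 5.2^2 = 27.04
cv = 0.8 * 27.04 / 115
cv = 0.1881 m^2/day


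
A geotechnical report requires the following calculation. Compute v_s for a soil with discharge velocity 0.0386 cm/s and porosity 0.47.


Using v_s = v_d / n
v_s = 0.0386 / 0.47
v_s = 0.08213 cm/s


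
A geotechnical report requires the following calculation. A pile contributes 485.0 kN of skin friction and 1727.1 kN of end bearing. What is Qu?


Result: 2212.1 kN

Derivation:
Using Qu = Qf + Qb
Qu = 485.0 + 1727.1
Qu = 2212.1 kN


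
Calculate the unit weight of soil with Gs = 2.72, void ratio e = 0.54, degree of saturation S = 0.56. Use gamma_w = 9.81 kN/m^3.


Result: 19.253 kN/m^3

Derivation:
Using gamma = gamma_w * (Gs + S*e) / (1 + e)
Numerator: Gs + S*e = 2.72 + 0.56*0.54 = 3.0224
Denominator: 1 + e = 1 + 0.54 = 1.54
gamma = 9.81 * 3.0224 / 1.54
gamma = 19.253 kN/m^3


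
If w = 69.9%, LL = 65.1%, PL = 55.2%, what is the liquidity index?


First compute the plasticity index:
PI = LL - PL = 65.1 - 55.2 = 9.9
Then compute the liquidity index:
LI = (w - PL) / PI
LI = (69.9 - 55.2) / 9.9
LI = 1.485


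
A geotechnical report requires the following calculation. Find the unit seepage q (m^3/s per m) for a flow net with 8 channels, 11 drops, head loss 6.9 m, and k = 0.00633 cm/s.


Result: 0.0003177 m^3/s per m

Derivation:
Convert k to m/s for unit consistency with H:
k = 0.00633 cm/s = 0.00633 / 100 m/s = 6.33e-05 m/s
Using q = k * H * Nf / Nd
Nf / Nd = 8 / 11 = 0.7273
q = 6.33e-05 * 6.9 * 0.7273
q = 0.0003177 m^3/s per m


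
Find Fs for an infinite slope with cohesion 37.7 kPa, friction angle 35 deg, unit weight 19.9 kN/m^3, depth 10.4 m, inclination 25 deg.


Using Fs = c / (gamma*H*sin(beta)*cos(beta)) + tan(phi)/tan(beta)
Cohesion contribution = 37.7 / (19.9*10.4*sin(25)*cos(25))
Cohesion contribution = 0.475588
Friction contribution = tan(35)/tan(25) = 1.5016
Fs = 0.475588 + 1.5016
Fs = 1.977


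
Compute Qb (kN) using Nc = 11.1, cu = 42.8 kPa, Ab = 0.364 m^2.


Using Qb = Nc * cu * Ab
Qb = 11.1 * 42.8 * 0.364
Qb = 172.93 kN


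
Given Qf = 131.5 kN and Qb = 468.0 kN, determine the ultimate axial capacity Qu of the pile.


Using Qu = Qf + Qb
Qu = 131.5 + 468.0
Qu = 599.5 kN


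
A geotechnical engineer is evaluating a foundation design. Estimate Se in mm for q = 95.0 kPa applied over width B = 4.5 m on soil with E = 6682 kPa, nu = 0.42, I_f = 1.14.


Using Se = q * B * (1 - nu^2) * I_f / E
1 - nu^2 = 1 - 0.42^2 = 0.8236
Se = 95.0 * 4.5 * 0.8236 * 1.14 / 6682
Se = 0.060069 m
Convert to mm: Se = 0.060069 * 1000 = 60.069 mm


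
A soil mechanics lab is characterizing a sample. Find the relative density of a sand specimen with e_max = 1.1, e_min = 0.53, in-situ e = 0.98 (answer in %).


Using Dr = (e_max - e) / (e_max - e_min) * 100
e_max - e = 1.1 - 0.98 = 0.12
e_max - e_min = 1.1 - 0.53 = 0.57
Dr = 0.12 / 0.57 * 100
Dr = 21.05 %


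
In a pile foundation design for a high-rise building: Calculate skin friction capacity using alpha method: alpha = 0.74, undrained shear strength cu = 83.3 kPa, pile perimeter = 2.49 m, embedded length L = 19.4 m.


Result: 2977.68 kN

Derivation:
Using Qs = alpha * cu * perimeter * L
Qs = 0.74 * 83.3 * 2.49 * 19.4
Qs = 2977.68 kN


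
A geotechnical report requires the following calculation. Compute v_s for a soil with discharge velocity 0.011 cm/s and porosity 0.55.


Using v_s = v_d / n
v_s = 0.011 / 0.55
v_s = 0.02 cm/s


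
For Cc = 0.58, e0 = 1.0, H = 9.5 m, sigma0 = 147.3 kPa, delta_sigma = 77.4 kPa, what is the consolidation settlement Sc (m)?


Result: 0.5053 m

Derivation:
Using Sc = Cc * H / (1 + e0) * log10((sigma0 + delta_sigma) / sigma0)
Stress ratio = (147.3 + 77.4) / 147.3 = 1.52546
log10(1.52546) = 0.1834
Cc * H / (1 + e0) = 0.58 * 9.5 / (1 + 1.0) = 2.755
Sc = 2.755 * 0.1834
Sc = 0.5053 m


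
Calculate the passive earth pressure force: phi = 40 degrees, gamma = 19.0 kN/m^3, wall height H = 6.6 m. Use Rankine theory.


Compute passive earth pressure coefficient:
Kp = tan^2(45 + phi/2) = tan^2(65.0) = 4.59891
Compute passive force:
Pp = 0.5 * Kp * gamma * H^2
Pp = 0.5 * 4.59891 * 19.0 * 6.6^2
Pp = 1903.12 kN/m


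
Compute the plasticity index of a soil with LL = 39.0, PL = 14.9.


Result: 24.1

Derivation:
Using PI = LL - PL
PI = 39.0 - 14.9
PI = 24.1


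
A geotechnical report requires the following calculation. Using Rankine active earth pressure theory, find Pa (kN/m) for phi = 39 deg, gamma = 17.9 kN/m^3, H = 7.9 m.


Result: 127.08 kN/m

Derivation:
Compute active earth pressure coefficient:
Ka = tan^2(45 - phi/2) = tan^2(25.5) = 0.227506
Compute active force:
Pa = 0.5 * Ka * gamma * H^2
Pa = 0.5 * 0.227506 * 17.9 * 7.9^2
Pa = 127.08 kN/m


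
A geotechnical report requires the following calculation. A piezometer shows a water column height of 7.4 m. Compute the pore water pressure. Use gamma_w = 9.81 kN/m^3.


Using u = gamma_w * h_w
u = 9.81 * 7.4
u = 72.59 kPa


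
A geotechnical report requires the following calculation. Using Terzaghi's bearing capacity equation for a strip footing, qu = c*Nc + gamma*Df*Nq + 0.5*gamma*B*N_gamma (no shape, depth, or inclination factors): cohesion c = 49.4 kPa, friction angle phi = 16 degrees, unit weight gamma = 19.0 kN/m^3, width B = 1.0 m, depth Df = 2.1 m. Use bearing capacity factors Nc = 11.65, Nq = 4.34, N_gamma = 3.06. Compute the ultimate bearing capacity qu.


Compute qu = c*Nc + gamma*Df*Nq + 0.5*gamma*B*N_gamma
Term 1: 49.4 * 11.65 = 575.51
Term 2: 19.0 * 2.1 * 4.34 = 173.166
Term 3: 0.5 * 19.0 * 1.0 * 3.06 = 29.07
qu = 575.51 + 173.166 + 29.07
qu = 777.75 kPa


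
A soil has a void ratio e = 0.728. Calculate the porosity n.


Result: 0.4213

Derivation:
Using the relation n = e / (1 + e)
n = 0.728 / (1 + 0.728)
n = 0.728 / 1.728
n = 0.4213


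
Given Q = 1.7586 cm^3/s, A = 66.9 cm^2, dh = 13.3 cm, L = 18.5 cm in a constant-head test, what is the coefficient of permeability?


Compute hydraulic gradient:
i = dh / L = 13.3 / 18.5 = 0.718919
Then apply Darcy's law:
k = Q / (A * i)
k = 1.7586 / (66.9 * 0.718919)
k = 1.7586 / 48.0957
k = 0.036565 cm/s


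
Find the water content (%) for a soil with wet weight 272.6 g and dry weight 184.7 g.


Using w = (m_wet - m_dry) / m_dry * 100
m_wet - m_dry = 272.6 - 184.7 = 87.9 g
w = 87.9 / 184.7 * 100
w = 47.59 %


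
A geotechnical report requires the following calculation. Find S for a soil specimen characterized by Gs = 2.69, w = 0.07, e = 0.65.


Using S = Gs * w / e
S = 2.69 * 0.07 / 0.65
S = 0.2897


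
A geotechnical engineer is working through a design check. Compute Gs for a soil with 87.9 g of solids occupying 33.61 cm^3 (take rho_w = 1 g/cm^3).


Result: 2.615

Derivation:
Using Gs = m_s / (V_s * rho_w)
Since rho_w = 1 g/cm^3:
Gs = 87.9 / 33.61
Gs = 2.615


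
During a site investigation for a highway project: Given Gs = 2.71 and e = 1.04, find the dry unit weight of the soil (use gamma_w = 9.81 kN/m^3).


Using gamma_d = Gs * gamma_w / (1 + e)
gamma_d = 2.71 * 9.81 / (1 + 1.04)
gamma_d = 2.71 * 9.81 / 2.04
gamma_d = 13.032 kN/m^3


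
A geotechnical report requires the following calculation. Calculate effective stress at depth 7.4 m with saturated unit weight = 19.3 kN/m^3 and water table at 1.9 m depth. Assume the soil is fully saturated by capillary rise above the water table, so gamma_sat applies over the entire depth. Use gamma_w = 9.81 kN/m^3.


Result: 88.87 kPa

Derivation:
Total stress = gamma_sat * depth
sigma = 19.3 * 7.4 = 142.82 kPa
Pore water pressure u = gamma_w * (depth - d_wt)
u = 9.81 * (7.4 - 1.9) = 53.955 kPa
Effective stress = sigma - u
sigma' = 142.82 - 53.955 = 88.87 kPa


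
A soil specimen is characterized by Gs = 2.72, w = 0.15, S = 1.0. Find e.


Result: 0.408

Derivation:
Using the relation e = Gs * w / S
e = 2.72 * 0.15 / 1.0
e = 0.408


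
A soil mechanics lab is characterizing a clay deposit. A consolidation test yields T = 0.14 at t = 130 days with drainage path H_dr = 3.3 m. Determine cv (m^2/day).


Using cv = T * H_dr^2 / t
H_dr^2 = 3.3^2 = 10.89
cv = 0.14 * 10.89 / 130
cv = 0.01173 m^2/day


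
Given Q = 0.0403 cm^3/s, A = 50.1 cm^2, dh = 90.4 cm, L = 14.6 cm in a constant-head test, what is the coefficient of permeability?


Result: 0.00013 cm/s

Derivation:
Compute hydraulic gradient:
i = dh / L = 90.4 / 14.6 = 6.19178
Then apply Darcy's law:
k = Q / (A * i)
k = 0.0403 / (50.1 * 6.19178)
k = 0.0403 / 310.208
k = 0.00013 cm/s


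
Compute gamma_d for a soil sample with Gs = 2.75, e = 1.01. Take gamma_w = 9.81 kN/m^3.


Using gamma_d = Gs * gamma_w / (1 + e)
gamma_d = 2.75 * 9.81 / (1 + 1.01)
gamma_d = 2.75 * 9.81 / 2.01
gamma_d = 13.422 kN/m^3


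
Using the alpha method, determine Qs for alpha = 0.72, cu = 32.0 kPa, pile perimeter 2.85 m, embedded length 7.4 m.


Using Qs = alpha * cu * perimeter * L
Qs = 0.72 * 32.0 * 2.85 * 7.4
Qs = 485.91 kN


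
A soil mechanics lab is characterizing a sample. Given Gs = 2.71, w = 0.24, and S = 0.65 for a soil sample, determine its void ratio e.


Using the relation e = Gs * w / S
e = 2.71 * 0.24 / 0.65
e = 1.0006


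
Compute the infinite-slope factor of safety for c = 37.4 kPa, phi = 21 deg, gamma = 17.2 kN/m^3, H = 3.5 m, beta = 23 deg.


Using Fs = c / (gamma*H*sin(beta)*cos(beta)) + tan(phi)/tan(beta)
Cohesion contribution = 37.4 / (17.2*3.5*sin(23)*cos(23))
Cohesion contribution = 1.72731
Friction contribution = tan(21)/tan(23) = 0.904327
Fs = 1.72731 + 0.904327
Fs = 2.632


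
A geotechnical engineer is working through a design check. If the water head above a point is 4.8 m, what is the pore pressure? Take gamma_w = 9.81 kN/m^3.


Using u = gamma_w * h_w
u = 9.81 * 4.8
u = 47.09 kPa


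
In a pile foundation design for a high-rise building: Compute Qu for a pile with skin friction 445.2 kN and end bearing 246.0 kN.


Result: 691.2 kN

Derivation:
Using Qu = Qf + Qb
Qu = 445.2 + 246.0
Qu = 691.2 kN


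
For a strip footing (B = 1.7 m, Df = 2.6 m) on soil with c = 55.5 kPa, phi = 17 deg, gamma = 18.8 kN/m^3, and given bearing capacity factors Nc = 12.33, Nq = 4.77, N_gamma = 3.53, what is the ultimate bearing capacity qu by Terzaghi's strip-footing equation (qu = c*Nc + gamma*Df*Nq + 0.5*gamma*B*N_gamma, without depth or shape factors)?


Compute qu = c*Nc + gamma*Df*Nq + 0.5*gamma*B*N_gamma
Term 1: 55.5 * 12.33 = 684.315
Term 2: 18.8 * 2.6 * 4.77 = 233.1576
Term 3: 0.5 * 18.8 * 1.7 * 3.53 = 56.4094
qu = 684.315 + 233.1576 + 56.4094
qu = 973.88 kPa


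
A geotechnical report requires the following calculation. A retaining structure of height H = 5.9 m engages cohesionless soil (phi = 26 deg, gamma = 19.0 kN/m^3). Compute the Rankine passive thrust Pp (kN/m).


Result: 846.93 kN/m

Derivation:
Compute passive earth pressure coefficient:
Kp = tan^2(45 + phi/2) = tan^2(58.0) = 2.561071
Compute passive force:
Pp = 0.5 * Kp * gamma * H^2
Pp = 0.5 * 2.561071 * 19.0 * 5.9^2
Pp = 846.93 kN/m


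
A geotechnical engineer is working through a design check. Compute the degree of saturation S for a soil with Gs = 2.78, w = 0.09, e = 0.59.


Using S = Gs * w / e
S = 2.78 * 0.09 / 0.59
S = 0.4241


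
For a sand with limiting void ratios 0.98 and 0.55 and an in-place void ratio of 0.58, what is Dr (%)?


Result: 93.02 %

Derivation:
Using Dr = (e_max - e) / (e_max - e_min) * 100
e_max - e = 0.98 - 0.58 = 0.4
e_max - e_min = 0.98 - 0.55 = 0.43
Dr = 0.4 / 0.43 * 100
Dr = 93.02 %


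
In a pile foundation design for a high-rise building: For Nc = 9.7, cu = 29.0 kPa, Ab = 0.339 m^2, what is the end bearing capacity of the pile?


Result: 95.36 kN

Derivation:
Using Qb = Nc * cu * Ab
Qb = 9.7 * 29.0 * 0.339
Qb = 95.36 kN


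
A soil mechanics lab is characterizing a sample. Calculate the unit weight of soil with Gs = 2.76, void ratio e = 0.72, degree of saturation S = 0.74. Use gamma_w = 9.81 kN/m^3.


Using gamma = gamma_w * (Gs + S*e) / (1 + e)
Numerator: Gs + S*e = 2.76 + 0.74*0.72 = 3.2928
Denominator: 1 + e = 1 + 0.72 = 1.72
gamma = 9.81 * 3.2928 / 1.72
gamma = 18.78 kN/m^3


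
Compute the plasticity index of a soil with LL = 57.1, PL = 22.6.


Result: 34.5

Derivation:
Using PI = LL - PL
PI = 57.1 - 22.6
PI = 34.5


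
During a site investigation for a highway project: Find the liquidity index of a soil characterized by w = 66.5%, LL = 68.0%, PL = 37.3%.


Result: 0.951

Derivation:
First compute the plasticity index:
PI = LL - PL = 68.0 - 37.3 = 30.7
Then compute the liquidity index:
LI = (w - PL) / PI
LI = (66.5 - 37.3) / 30.7
LI = 0.951


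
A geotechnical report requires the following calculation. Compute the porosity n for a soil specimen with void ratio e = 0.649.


Result: 0.3936

Derivation:
Using the relation n = e / (1 + e)
n = 0.649 / (1 + 0.649)
n = 0.649 / 1.649
n = 0.3936


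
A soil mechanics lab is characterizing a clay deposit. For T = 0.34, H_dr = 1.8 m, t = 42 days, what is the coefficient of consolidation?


Using cv = T * H_dr^2 / t
H_dr^2 = 1.8^2 = 3.24
cv = 0.34 * 3.24 / 42
cv = 0.02623 m^2/day


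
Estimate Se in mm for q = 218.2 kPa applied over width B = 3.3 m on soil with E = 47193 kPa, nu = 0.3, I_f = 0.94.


Using Se = q * B * (1 - nu^2) * I_f / E
1 - nu^2 = 1 - 0.3^2 = 0.91
Se = 218.2 * 3.3 * 0.91 * 0.94 / 47193
Se = 0.013051 m
Convert to mm: Se = 0.013051 * 1000 = 13.051 mm


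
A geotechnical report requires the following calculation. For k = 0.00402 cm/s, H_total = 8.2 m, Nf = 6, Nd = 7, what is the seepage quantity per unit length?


Convert k to m/s for unit consistency with H:
k = 0.00402 cm/s = 0.00402 / 100 m/s = 4.02e-05 m/s
Using q = k * H * Nf / Nd
Nf / Nd = 6 / 7 = 0.8571
q = 4.02e-05 * 8.2 * 0.8571
q = 0.0002825 m^3/s per m


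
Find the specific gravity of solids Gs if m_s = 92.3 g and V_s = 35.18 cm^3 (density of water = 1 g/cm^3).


Using Gs = m_s / (V_s * rho_w)
Since rho_w = 1 g/cm^3:
Gs = 92.3 / 35.18
Gs = 2.624


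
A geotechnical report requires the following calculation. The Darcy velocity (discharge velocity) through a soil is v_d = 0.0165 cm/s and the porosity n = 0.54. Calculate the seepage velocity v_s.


Using v_s = v_d / n
v_s = 0.0165 / 0.54
v_s = 0.03056 cm/s


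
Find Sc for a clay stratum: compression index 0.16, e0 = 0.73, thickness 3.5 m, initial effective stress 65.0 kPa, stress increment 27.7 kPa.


Using Sc = Cc * H / (1 + e0) * log10((sigma0 + delta_sigma) / sigma0)
Stress ratio = (65.0 + 27.7) / 65.0 = 1.42615
log10(1.42615) = 0.154166
Cc * H / (1 + e0) = 0.16 * 3.5 / (1 + 0.73) = 0.323699
Sc = 0.323699 * 0.154166
Sc = 0.0499 m


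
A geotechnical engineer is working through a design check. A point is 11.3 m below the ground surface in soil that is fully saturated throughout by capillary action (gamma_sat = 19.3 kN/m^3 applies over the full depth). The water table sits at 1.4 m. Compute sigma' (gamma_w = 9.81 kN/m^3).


Result: 120.97 kPa

Derivation:
Total stress = gamma_sat * depth
sigma = 19.3 * 11.3 = 218.09 kPa
Pore water pressure u = gamma_w * (depth - d_wt)
u = 9.81 * (11.3 - 1.4) = 97.119 kPa
Effective stress = sigma - u
sigma' = 218.09 - 97.119 = 120.97 kPa


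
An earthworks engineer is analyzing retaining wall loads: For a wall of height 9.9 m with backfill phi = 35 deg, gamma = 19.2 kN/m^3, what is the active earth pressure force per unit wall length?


Compute active earth pressure coefficient:
Ka = tan^2(45 - phi/2) = tan^2(27.5) = 0.27099
Compute active force:
Pa = 0.5 * Ka * gamma * H^2
Pa = 0.5 * 0.27099 * 19.2 * 9.9^2
Pa = 254.97 kN/m


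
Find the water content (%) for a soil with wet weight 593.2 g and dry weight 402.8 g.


Using w = (m_wet - m_dry) / m_dry * 100
m_wet - m_dry = 593.2 - 402.8 = 190.4 g
w = 190.4 / 402.8 * 100
w = 47.27 %


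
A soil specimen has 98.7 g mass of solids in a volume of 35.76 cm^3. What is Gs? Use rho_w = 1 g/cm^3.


Using Gs = m_s / (V_s * rho_w)
Since rho_w = 1 g/cm^3:
Gs = 98.7 / 35.76
Gs = 2.76


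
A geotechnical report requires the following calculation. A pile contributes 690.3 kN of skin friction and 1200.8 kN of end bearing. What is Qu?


Using Qu = Qf + Qb
Qu = 690.3 + 1200.8
Qu = 1891.1 kN


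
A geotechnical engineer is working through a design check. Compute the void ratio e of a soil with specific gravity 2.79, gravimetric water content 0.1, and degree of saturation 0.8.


Using the relation e = Gs * w / S
e = 2.79 * 0.1 / 0.8
e = 0.3488


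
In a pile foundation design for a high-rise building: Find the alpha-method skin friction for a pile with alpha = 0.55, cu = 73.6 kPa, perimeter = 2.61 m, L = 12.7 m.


Using Qs = alpha * cu * perimeter * L
Qs = 0.55 * 73.6 * 2.61 * 12.7
Qs = 1341.79 kN


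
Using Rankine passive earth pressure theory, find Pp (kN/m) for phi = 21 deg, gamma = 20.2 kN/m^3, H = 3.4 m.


Compute passive earth pressure coefficient:
Kp = tan^2(45 + phi/2) = tan^2(55.5) = 2.117051
Compute passive force:
Pp = 0.5 * Kp * gamma * H^2
Pp = 0.5 * 2.117051 * 20.2 * 3.4^2
Pp = 247.18 kN/m


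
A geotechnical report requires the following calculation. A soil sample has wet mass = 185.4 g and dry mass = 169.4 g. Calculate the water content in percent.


Using w = (m_wet - m_dry) / m_dry * 100
m_wet - m_dry = 185.4 - 169.4 = 16.0 g
w = 16.0 / 169.4 * 100
w = 9.45 %


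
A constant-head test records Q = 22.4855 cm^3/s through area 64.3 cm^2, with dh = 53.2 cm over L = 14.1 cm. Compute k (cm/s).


Compute hydraulic gradient:
i = dh / L = 53.2 / 14.1 = 3.77305
Then apply Darcy's law:
k = Q / (A * i)
k = 22.4855 / (64.3 * 3.77305)
k = 22.4855 / 242.607
k = 0.092683 cm/s


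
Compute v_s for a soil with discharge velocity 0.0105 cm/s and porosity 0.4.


Using v_s = v_d / n
v_s = 0.0105 / 0.4
v_s = 0.02625 cm/s


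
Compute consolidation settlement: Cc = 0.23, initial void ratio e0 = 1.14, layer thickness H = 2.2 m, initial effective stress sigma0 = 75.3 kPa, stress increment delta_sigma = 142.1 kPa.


Using Sc = Cc * H / (1 + e0) * log10((sigma0 + delta_sigma) / sigma0)
Stress ratio = (75.3 + 142.1) / 75.3 = 2.88712
log10(2.88712) = 0.460465
Cc * H / (1 + e0) = 0.23 * 2.2 / (1 + 1.14) = 0.236449
Sc = 0.236449 * 0.460465
Sc = 0.1089 m


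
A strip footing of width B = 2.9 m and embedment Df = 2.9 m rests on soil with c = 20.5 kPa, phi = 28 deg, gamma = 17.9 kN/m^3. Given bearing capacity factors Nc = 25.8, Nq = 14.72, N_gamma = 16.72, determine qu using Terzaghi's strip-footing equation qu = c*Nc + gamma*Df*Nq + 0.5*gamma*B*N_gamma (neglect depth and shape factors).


Result: 1726.98 kPa

Derivation:
Compute qu = c*Nc + gamma*Df*Nq + 0.5*gamma*B*N_gamma
Term 1: 20.5 * 25.8 = 528.9
Term 2: 17.9 * 2.9 * 14.72 = 764.1152
Term 3: 0.5 * 17.9 * 2.9 * 16.72 = 433.9676
qu = 528.9 + 764.1152 + 433.9676
qu = 1726.98 kPa


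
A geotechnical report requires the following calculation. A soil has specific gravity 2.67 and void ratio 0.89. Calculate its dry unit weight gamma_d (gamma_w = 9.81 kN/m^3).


Using gamma_d = Gs * gamma_w / (1 + e)
gamma_d = 2.67 * 9.81 / (1 + 0.89)
gamma_d = 2.67 * 9.81 / 1.89
gamma_d = 13.859 kN/m^3


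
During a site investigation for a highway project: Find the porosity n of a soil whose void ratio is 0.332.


Result: 0.2492

Derivation:
Using the relation n = e / (1 + e)
n = 0.332 / (1 + 0.332)
n = 0.332 / 1.332
n = 0.2492


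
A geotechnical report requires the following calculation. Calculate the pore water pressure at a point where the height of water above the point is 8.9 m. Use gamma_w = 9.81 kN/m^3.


Using u = gamma_w * h_w
u = 9.81 * 8.9
u = 87.31 kPa


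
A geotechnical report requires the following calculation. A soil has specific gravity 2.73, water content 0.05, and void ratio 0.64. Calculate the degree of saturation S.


Using S = Gs * w / e
S = 2.73 * 0.05 / 0.64
S = 0.2133


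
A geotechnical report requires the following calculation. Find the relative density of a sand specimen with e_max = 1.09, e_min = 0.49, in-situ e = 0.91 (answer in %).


Result: 30.0 %

Derivation:
Using Dr = (e_max - e) / (e_max - e_min) * 100
e_max - e = 1.09 - 0.91 = 0.18
e_max - e_min = 1.09 - 0.49 = 0.6
Dr = 0.18 / 0.6 * 100
Dr = 30.0 %


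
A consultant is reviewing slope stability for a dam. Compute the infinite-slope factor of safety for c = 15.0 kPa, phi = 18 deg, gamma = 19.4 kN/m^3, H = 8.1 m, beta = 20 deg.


Using Fs = c / (gamma*H*sin(beta)*cos(beta)) + tan(phi)/tan(beta)
Cohesion contribution = 15.0 / (19.4*8.1*sin(20)*cos(20))
Cohesion contribution = 0.297007
Friction contribution = tan(18)/tan(20) = 0.89271
Fs = 0.297007 + 0.89271
Fs = 1.19


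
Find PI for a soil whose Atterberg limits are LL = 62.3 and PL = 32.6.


Result: 29.7

Derivation:
Using PI = LL - PL
PI = 62.3 - 32.6
PI = 29.7


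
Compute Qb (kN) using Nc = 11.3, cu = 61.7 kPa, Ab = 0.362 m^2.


Using Qb = Nc * cu * Ab
Qb = 11.3 * 61.7 * 0.362
Qb = 252.39 kN


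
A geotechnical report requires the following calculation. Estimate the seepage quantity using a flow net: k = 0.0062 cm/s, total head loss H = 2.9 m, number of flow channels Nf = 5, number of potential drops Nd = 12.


Convert k to m/s for unit consistency with H:
k = 0.0062 cm/s = 0.0062 / 100 m/s = 6.2e-05 m/s
Using q = k * H * Nf / Nd
Nf / Nd = 5 / 12 = 0.4167
q = 6.2e-05 * 2.9 * 0.4167
q = 7.492e-05 m^3/s per m


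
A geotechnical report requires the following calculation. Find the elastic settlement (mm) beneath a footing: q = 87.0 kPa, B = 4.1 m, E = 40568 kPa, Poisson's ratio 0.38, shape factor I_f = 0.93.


Using Se = q * B * (1 - nu^2) * I_f / E
1 - nu^2 = 1 - 0.38^2 = 0.8556
Se = 87.0 * 4.1 * 0.8556 * 0.93 / 40568
Se = 0.006996 m
Convert to mm: Se = 0.006996 * 1000 = 6.996 mm


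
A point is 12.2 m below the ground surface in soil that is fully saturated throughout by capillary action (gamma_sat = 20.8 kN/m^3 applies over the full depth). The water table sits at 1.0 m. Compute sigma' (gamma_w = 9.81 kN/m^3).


Total stress = gamma_sat * depth
sigma = 20.8 * 12.2 = 253.76 kPa
Pore water pressure u = gamma_w * (depth - d_wt)
u = 9.81 * (12.2 - 1.0) = 109.872 kPa
Effective stress = sigma - u
sigma' = 253.76 - 109.872 = 143.89 kPa


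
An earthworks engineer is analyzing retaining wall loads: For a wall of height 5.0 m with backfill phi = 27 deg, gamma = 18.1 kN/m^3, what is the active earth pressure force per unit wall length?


Result: 84.96 kN/m

Derivation:
Compute active earth pressure coefficient:
Ka = tan^2(45 - phi/2) = tan^2(31.5) = 0.375525
Compute active force:
Pa = 0.5 * Ka * gamma * H^2
Pa = 0.5 * 0.375525 * 18.1 * 5.0^2
Pa = 84.96 kN/m


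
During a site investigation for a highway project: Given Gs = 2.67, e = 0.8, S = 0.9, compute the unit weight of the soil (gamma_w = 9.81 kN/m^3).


Using gamma = gamma_w * (Gs + S*e) / (1 + e)
Numerator: Gs + S*e = 2.67 + 0.9*0.8 = 3.39
Denominator: 1 + e = 1 + 0.8 = 1.8
gamma = 9.81 * 3.39 / 1.8
gamma = 18.476 kN/m^3


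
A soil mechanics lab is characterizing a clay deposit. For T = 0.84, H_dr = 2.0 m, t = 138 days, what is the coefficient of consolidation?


Using cv = T * H_dr^2 / t
H_dr^2 = 2.0^2 = 4.0
cv = 0.84 * 4.0 / 138
cv = 0.02435 m^2/day


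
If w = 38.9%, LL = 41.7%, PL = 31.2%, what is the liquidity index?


Result: 0.733

Derivation:
First compute the plasticity index:
PI = LL - PL = 41.7 - 31.2 = 10.5
Then compute the liquidity index:
LI = (w - PL) / PI
LI = (38.9 - 31.2) / 10.5
LI = 0.733
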